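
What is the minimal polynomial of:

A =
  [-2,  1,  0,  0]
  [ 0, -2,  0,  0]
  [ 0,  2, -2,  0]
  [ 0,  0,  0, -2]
x^2 + 4*x + 4

The characteristic polynomial is χ_A(x) = (x + 2)^4, so the eigenvalues are known. The minimal polynomial is
  m_A(x) = Π_λ (x − λ)^{k_λ}
where k_λ is the size of the *largest* Jordan block for λ (equivalently, the smallest k with (A − λI)^k v = 0 for every generalised eigenvector v of λ).

  λ = -2: largest Jordan block has size 2, contributing (x + 2)^2

So m_A(x) = (x + 2)^2 = x^2 + 4*x + 4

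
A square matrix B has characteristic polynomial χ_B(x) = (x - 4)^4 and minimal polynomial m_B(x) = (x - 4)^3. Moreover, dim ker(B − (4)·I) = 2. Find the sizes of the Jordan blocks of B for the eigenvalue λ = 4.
Block sizes for λ = 4: [3, 1]

Step 1 — from the characteristic polynomial, algebraic multiplicity of λ = 4 is 4. From dim ker(B − (4)·I) = 2, there are exactly 2 Jordan blocks for λ = 4.
Step 2 — from the minimal polynomial, the factor (x − 4)^3 tells us the largest block for λ = 4 has size 3.
Step 3 — with total size 4, 2 blocks, and largest block 3, the block sizes (in nonincreasing order) are [3, 1].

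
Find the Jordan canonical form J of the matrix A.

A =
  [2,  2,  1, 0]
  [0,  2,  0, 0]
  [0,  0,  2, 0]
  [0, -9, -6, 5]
J_2(2) ⊕ J_1(2) ⊕ J_1(5)

The characteristic polynomial is
  det(x·I − A) = x^4 - 11*x^3 + 42*x^2 - 68*x + 40 = (x - 5)*(x - 2)^3

Eigenvalues and multiplicities (the geometric multiplicity of λ is n − rank(A − λI), which equals the number of Jordan blocks for λ):
  λ = 2: algebraic multiplicity = 3, geometric multiplicity = 2
  λ = 5: algebraic multiplicity = 1, geometric multiplicity = 1

Determining the block sizes for each eigenvalue:
  λ = 2: 2 blocks summing to 3 forces exactly one block of size 2 and the rest size 1 → block sizes [2, 1]
  λ = 5: one block (gm = 1), so the single block has size am = 1 → block sizes [1]

Assembling the blocks gives a Jordan form
J =
  [2, 1, 0, 0]
  [0, 2, 0, 0]
  [0, 0, 2, 0]
  [0, 0, 0, 5]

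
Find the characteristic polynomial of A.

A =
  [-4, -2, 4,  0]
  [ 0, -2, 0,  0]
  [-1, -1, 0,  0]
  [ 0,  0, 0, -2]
x^4 + 8*x^3 + 24*x^2 + 32*x + 16

Expanding det(x·I − A) (e.g. by cofactor expansion or by noting that A is similar to its Jordan form J, which has the same characteristic polynomial as A) gives
  χ_A(x) = x^4 + 8*x^3 + 24*x^2 + 32*x + 16
which factors as (x + 2)^4. The eigenvalues (with algebraic multiplicities) are λ = -2 with multiplicity 4.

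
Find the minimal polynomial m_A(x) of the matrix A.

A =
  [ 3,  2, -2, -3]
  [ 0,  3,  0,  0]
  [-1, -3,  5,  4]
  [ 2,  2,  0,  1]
x^3 - 9*x^2 + 27*x - 27

The characteristic polynomial is χ_A(x) = (x - 3)^4, so the eigenvalues are known. The minimal polynomial is
  m_A(x) = Π_λ (x − λ)^{k_λ}
where k_λ is the size of the *largest* Jordan block for λ (equivalently, the smallest k with (A − λI)^k v = 0 for every generalised eigenvector v of λ).

  λ = 3: largest Jordan block has size 3, contributing (x − 3)^3

So m_A(x) = (x - 3)^3 = x^3 - 9*x^2 + 27*x - 27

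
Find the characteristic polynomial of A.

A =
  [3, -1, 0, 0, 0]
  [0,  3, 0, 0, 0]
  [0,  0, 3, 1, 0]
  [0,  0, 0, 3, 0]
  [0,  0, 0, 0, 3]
x^5 - 15*x^4 + 90*x^3 - 270*x^2 + 405*x - 243

Expanding det(x·I − A) (e.g. by cofactor expansion or by noting that A is similar to its Jordan form J, which has the same characteristic polynomial as A) gives
  χ_A(x) = x^5 - 15*x^4 + 90*x^3 - 270*x^2 + 405*x - 243
which factors as (x - 3)^5. The eigenvalues (with algebraic multiplicities) are λ = 3 with multiplicity 5.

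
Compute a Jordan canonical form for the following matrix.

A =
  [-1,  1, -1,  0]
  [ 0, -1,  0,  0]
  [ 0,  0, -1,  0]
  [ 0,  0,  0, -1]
J_2(-1) ⊕ J_1(-1) ⊕ J_1(-1)

The characteristic polynomial is
  det(x·I − A) = x^4 + 4*x^3 + 6*x^2 + 4*x + 1 = (x + 1)^4

Eigenvalues and multiplicities (the geometric multiplicity of λ is n − rank(A − λI), which equals the number of Jordan blocks for λ):
  λ = -1: algebraic multiplicity = 4, geometric multiplicity = 3

Determining the block sizes for each eigenvalue:
  λ = -1: 3 blocks summing to 4 forces exactly one block of size 2 and the rest size 1 → block sizes [2, 1, 1]

Assembling the blocks gives a Jordan form
J =
  [-1,  1,  0,  0]
  [ 0, -1,  0,  0]
  [ 0,  0, -1,  0]
  [ 0,  0,  0, -1]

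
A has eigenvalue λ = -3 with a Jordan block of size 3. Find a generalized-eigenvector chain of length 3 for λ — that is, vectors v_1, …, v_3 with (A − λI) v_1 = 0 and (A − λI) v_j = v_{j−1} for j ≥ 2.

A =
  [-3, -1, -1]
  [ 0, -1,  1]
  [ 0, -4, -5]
A Jordan chain for λ = -3 of length 3:
v_1 = (2, 0, 0)ᵀ
v_2 = (-1, 2, -4)ᵀ
v_3 = (0, 1, 0)ᵀ

Let N = A − (-3)·I. We want v_3 with N^3 v_3 = 0 but N^2 v_3 ≠ 0; then v_{j-1} := N · v_j for j = 3, …, 2.

Pick v_3 = (0, 1, 0)ᵀ.
Then v_2 = N · v_3 = (-1, 2, -4)ᵀ.
Then v_1 = N · v_2 = (2, 0, 0)ᵀ.

Sanity check: (A − (-3)·I) v_1 = (0, 0, 0)ᵀ = 0. ✓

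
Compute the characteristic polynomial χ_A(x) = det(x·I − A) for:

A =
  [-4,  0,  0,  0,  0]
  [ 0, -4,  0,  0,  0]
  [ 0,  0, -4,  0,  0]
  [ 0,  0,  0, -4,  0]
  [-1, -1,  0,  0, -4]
x^5 + 20*x^4 + 160*x^3 + 640*x^2 + 1280*x + 1024

Expanding det(x·I − A) (e.g. by cofactor expansion or by noting that A is similar to its Jordan form J, which has the same characteristic polynomial as A) gives
  χ_A(x) = x^5 + 20*x^4 + 160*x^3 + 640*x^2 + 1280*x + 1024
which factors as (x + 4)^5. The eigenvalues (with algebraic multiplicities) are λ = -4 with multiplicity 5.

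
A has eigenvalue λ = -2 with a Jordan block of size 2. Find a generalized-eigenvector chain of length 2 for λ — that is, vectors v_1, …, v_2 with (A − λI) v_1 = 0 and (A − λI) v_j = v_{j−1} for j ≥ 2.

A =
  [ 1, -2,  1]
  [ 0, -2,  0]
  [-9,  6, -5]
A Jordan chain for λ = -2 of length 2:
v_1 = (3, 0, -9)ᵀ
v_2 = (1, 0, 0)ᵀ

Let N = A − (-2)·I. We want v_2 with N^2 v_2 = 0 but N^1 v_2 ≠ 0; then v_{j-1} := N · v_j for j = 2, …, 2.

Pick v_2 = (1, 0, 0)ᵀ.
Then v_1 = N · v_2 = (3, 0, -9)ᵀ.

Sanity check: (A − (-2)·I) v_1 = (0, 0, 0)ᵀ = 0. ✓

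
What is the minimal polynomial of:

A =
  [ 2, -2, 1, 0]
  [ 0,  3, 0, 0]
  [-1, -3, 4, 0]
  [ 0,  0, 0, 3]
x^3 - 9*x^2 + 27*x - 27

The characteristic polynomial is χ_A(x) = (x - 3)^4, so the eigenvalues are known. The minimal polynomial is
  m_A(x) = Π_λ (x − λ)^{k_λ}
where k_λ is the size of the *largest* Jordan block for λ (equivalently, the smallest k with (A − λI)^k v = 0 for every generalised eigenvector v of λ).

  λ = 3: largest Jordan block has size 3, contributing (x − 3)^3

So m_A(x) = (x - 3)^3 = x^3 - 9*x^2 + 27*x - 27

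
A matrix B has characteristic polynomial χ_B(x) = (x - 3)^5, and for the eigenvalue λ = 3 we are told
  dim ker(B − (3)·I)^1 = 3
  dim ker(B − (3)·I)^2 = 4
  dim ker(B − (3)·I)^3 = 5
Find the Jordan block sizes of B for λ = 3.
Block sizes for λ = 3: [3, 1, 1]

From the dimensions of kernels of powers, the number of Jordan blocks of size at least j is d_j − d_{j−1} where d_j = dim ker(N^j) (with d_0 = 0). Computing the differences gives [3, 1, 1].
The number of blocks of size exactly k is (#blocks of size ≥ k) − (#blocks of size ≥ k + 1), so the partition is: 2 block(s) of size 1, 1 block(s) of size 3.
In nonincreasing order the block sizes are [3, 1, 1].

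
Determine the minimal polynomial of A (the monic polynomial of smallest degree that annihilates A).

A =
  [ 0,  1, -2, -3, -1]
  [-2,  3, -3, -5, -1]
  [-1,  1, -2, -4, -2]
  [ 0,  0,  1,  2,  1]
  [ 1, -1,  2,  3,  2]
x^2 - 2*x + 1

The characteristic polynomial is χ_A(x) = (x - 1)^5, so the eigenvalues are known. The minimal polynomial is
  m_A(x) = Π_λ (x − λ)^{k_λ}
where k_λ is the size of the *largest* Jordan block for λ (equivalently, the smallest k with (A − λI)^k v = 0 for every generalised eigenvector v of λ).

  λ = 1: largest Jordan block has size 2, contributing (x − 1)^2

So m_A(x) = (x - 1)^2 = x^2 - 2*x + 1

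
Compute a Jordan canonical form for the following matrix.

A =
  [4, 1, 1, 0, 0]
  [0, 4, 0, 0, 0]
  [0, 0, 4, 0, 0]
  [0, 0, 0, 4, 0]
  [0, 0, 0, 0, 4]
J_2(4) ⊕ J_1(4) ⊕ J_1(4) ⊕ J_1(4)

The characteristic polynomial is
  det(x·I − A) = x^5 - 20*x^4 + 160*x^3 - 640*x^2 + 1280*x - 1024 = (x - 4)^5

Eigenvalues and multiplicities (the geometric multiplicity of λ is n − rank(A − λI), which equals the number of Jordan blocks for λ):
  λ = 4: algebraic multiplicity = 5, geometric multiplicity = 4

Determining the block sizes for each eigenvalue:
  λ = 4: 4 blocks summing to 5 forces exactly one block of size 2 and the rest size 1 → block sizes [2, 1, 1, 1]

Assembling the blocks gives a Jordan form
J =
  [4, 1, 0, 0, 0]
  [0, 4, 0, 0, 0]
  [0, 0, 4, 0, 0]
  [0, 0, 0, 4, 0]
  [0, 0, 0, 0, 4]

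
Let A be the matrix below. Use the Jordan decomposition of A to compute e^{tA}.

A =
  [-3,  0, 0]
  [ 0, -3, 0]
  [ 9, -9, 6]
e^{tA} =
  [exp(-3*t), 0, 0]
  [0, exp(-3*t), 0]
  [exp(6*t) - exp(-3*t), -exp(6*t) + exp(-3*t), exp(6*t)]

Strategy: write A = P · J · P⁻¹ where J is a Jordan canonical form, so e^{tA} = P · e^{tJ} · P⁻¹, and e^{tJ} can be computed block-by-block.

A has Jordan form
J =
  [-3,  0, 0]
  [ 0, -3, 0]
  [ 0,  0, 6]
(up to reordering of blocks).

Per-block formulas:
  For a 1×1 block at λ = 6: exp(t · [6]) = [e^(6t)].
  For a 1×1 block at λ = -3: exp(t · [-3]) = [e^(-3t)].

After assembling e^{tJ} and conjugating by P, we get:

e^{tA} =
  [exp(-3*t), 0, 0]
  [0, exp(-3*t), 0]
  [exp(6*t) - exp(-3*t), -exp(6*t) + exp(-3*t), exp(6*t)]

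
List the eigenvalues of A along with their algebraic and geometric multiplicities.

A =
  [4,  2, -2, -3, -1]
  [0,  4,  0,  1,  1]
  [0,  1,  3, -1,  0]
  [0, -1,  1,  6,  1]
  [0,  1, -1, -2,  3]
λ = 4: alg = 5, geom = 3

Step 1 — factor the characteristic polynomial to read off the algebraic multiplicities:
  χ_A(x) = (x - 4)^5

Step 2 — compute geometric multiplicities via the rank-nullity identity g(λ) = n − rank(A − λI):
  rank(A − (4)·I) = 2, so dim ker(A − (4)·I) = n − 2 = 3

Summary:
  λ = 4: algebraic multiplicity = 5, geometric multiplicity = 3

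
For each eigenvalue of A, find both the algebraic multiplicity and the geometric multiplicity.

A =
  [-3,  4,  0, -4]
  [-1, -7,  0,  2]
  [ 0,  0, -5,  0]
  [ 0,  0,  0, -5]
λ = -5: alg = 4, geom = 3

Step 1 — factor the characteristic polynomial to read off the algebraic multiplicities:
  χ_A(x) = (x + 5)^4

Step 2 — compute geometric multiplicities via the rank-nullity identity g(λ) = n − rank(A − λI):
  rank(A − (-5)·I) = 1, so dim ker(A − (-5)·I) = n − 1 = 3

Summary:
  λ = -5: algebraic multiplicity = 4, geometric multiplicity = 3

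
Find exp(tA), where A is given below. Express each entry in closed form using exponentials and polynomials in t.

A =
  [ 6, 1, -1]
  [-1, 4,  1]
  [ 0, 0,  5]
e^{tA} =
  [t*exp(5*t) + exp(5*t), t*exp(5*t), -t*exp(5*t)]
  [-t*exp(5*t), -t*exp(5*t) + exp(5*t), t*exp(5*t)]
  [0, 0, exp(5*t)]

Strategy: write A = P · J · P⁻¹ where J is a Jordan canonical form, so e^{tA} = P · e^{tJ} · P⁻¹, and e^{tJ} can be computed block-by-block.

A has Jordan form
J =
  [5, 1, 0]
  [0, 5, 0]
  [0, 0, 5]
(up to reordering of blocks).

Per-block formulas:
  For a 2×2 Jordan block J_2(5): exp(t · J_2(5)) = e^(5t)·(I + t·N), where N is the 2×2 nilpotent shift.
  For a 1×1 block at λ = 5: exp(t · [5]) = [e^(5t)].

After assembling e^{tJ} and conjugating by P, we get:

e^{tA} =
  [t*exp(5*t) + exp(5*t), t*exp(5*t), -t*exp(5*t)]
  [-t*exp(5*t), -t*exp(5*t) + exp(5*t), t*exp(5*t)]
  [0, 0, exp(5*t)]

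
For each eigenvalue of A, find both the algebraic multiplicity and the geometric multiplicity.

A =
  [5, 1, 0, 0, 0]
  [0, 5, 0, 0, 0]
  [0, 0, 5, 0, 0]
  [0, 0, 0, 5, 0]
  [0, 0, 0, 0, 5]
λ = 5: alg = 5, geom = 4

Step 1 — factor the characteristic polynomial to read off the algebraic multiplicities:
  χ_A(x) = (x - 5)^5

Step 2 — compute geometric multiplicities via the rank-nullity identity g(λ) = n − rank(A − λI):
  rank(A − (5)·I) = 1, so dim ker(A − (5)·I) = n − 1 = 4

Summary:
  λ = 5: algebraic multiplicity = 5, geometric multiplicity = 4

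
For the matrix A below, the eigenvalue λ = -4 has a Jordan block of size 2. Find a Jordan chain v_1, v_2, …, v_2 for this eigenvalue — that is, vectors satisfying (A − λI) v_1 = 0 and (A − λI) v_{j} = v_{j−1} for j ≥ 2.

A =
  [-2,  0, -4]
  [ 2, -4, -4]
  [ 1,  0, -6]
A Jordan chain for λ = -4 of length 2:
v_1 = (2, 2, 1)ᵀ
v_2 = (1, 0, 0)ᵀ

Let N = A − (-4)·I. We want v_2 with N^2 v_2 = 0 but N^1 v_2 ≠ 0; then v_{j-1} := N · v_j for j = 2, …, 2.

Pick v_2 = (1, 0, 0)ᵀ.
Then v_1 = N · v_2 = (2, 2, 1)ᵀ.

Sanity check: (A − (-4)·I) v_1 = (0, 0, 0)ᵀ = 0. ✓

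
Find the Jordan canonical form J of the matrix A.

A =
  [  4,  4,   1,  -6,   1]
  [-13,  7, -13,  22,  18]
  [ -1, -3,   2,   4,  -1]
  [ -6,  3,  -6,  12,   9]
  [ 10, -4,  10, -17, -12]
J_2(2) ⊕ J_3(3)

The characteristic polynomial is
  det(x·I − A) = x^5 - 13*x^4 + 67*x^3 - 171*x^2 + 216*x - 108 = (x - 3)^3*(x - 2)^2

Eigenvalues and multiplicities (the geometric multiplicity of λ is n − rank(A − λI), which equals the number of Jordan blocks for λ):
  λ = 2: algebraic multiplicity = 2, geometric multiplicity = 1
  λ = 3: algebraic multiplicity = 3, geometric multiplicity = 1

Determining the block sizes for each eigenvalue:
  λ = 2: one block (gm = 1), so the single block has size am = 2 → block sizes [2]
  λ = 3: one block (gm = 1), so the single block has size am = 3 → block sizes [3]

Assembling the blocks gives a Jordan form
J =
  [2, 1, 0, 0, 0]
  [0, 2, 0, 0, 0]
  [0, 0, 3, 1, 0]
  [0, 0, 0, 3, 1]
  [0, 0, 0, 0, 3]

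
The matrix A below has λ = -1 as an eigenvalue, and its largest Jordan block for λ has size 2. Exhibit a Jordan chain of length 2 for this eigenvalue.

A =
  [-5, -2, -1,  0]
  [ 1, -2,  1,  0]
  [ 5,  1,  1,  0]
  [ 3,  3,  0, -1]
A Jordan chain for λ = -1 of length 2:
v_1 = (-2, 2, 4, 0)ᵀ
v_2 = (1, -1, 0, 0)ᵀ

Let N = A − (-1)·I. We want v_2 with N^2 v_2 = 0 but N^1 v_2 ≠ 0; then v_{j-1} := N · v_j for j = 2, …, 2.

Pick v_2 = (1, -1, 0, 0)ᵀ.
Then v_1 = N · v_2 = (-2, 2, 4, 0)ᵀ.

Sanity check: (A − (-1)·I) v_1 = (0, 0, 0, 0)ᵀ = 0. ✓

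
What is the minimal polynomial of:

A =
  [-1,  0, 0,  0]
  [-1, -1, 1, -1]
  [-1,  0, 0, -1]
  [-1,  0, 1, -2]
x^2 + 2*x + 1

The characteristic polynomial is χ_A(x) = (x + 1)^4, so the eigenvalues are known. The minimal polynomial is
  m_A(x) = Π_λ (x − λ)^{k_λ}
where k_λ is the size of the *largest* Jordan block for λ (equivalently, the smallest k with (A − λI)^k v = 0 for every generalised eigenvector v of λ).

  λ = -1: largest Jordan block has size 2, contributing (x + 1)^2

So m_A(x) = (x + 1)^2 = x^2 + 2*x + 1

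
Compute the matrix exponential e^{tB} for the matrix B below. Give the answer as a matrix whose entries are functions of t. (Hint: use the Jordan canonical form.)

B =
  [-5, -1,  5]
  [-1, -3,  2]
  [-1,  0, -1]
e^{tB} =
  [-2*t*exp(-3*t) + exp(-3*t), t^2*exp(-3*t) - t*exp(-3*t), -t^2*exp(-3*t) + 5*t*exp(-3*t)]
  [-t*exp(-3*t), t^2*exp(-3*t)/2 + exp(-3*t), -t^2*exp(-3*t)/2 + 2*t*exp(-3*t)]
  [-t*exp(-3*t), t^2*exp(-3*t)/2, -t^2*exp(-3*t)/2 + 2*t*exp(-3*t) + exp(-3*t)]

Strategy: write B = P · J · P⁻¹ where J is a Jordan canonical form, so e^{tB} = P · e^{tJ} · P⁻¹, and e^{tJ} can be computed block-by-block.

B has Jordan form
J =
  [-3,  1,  0]
  [ 0, -3,  1]
  [ 0,  0, -3]
(up to reordering of blocks).

Per-block formulas:
  For a 3×3 Jordan block J_3(-3): exp(t · J_3(-3)) = e^(-3t)·(I + t·N + (t^2/2)·N^2), where N is the 3×3 nilpotent shift.

After assembling e^{tJ} and conjugating by P, we get:

e^{tB} =
  [-2*t*exp(-3*t) + exp(-3*t), t^2*exp(-3*t) - t*exp(-3*t), -t^2*exp(-3*t) + 5*t*exp(-3*t)]
  [-t*exp(-3*t), t^2*exp(-3*t)/2 + exp(-3*t), -t^2*exp(-3*t)/2 + 2*t*exp(-3*t)]
  [-t*exp(-3*t), t^2*exp(-3*t)/2, -t^2*exp(-3*t)/2 + 2*t*exp(-3*t) + exp(-3*t)]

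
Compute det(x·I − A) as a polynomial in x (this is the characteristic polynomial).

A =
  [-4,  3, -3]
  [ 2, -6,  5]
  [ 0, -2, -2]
x^3 + 12*x^2 + 48*x + 64

Expanding det(x·I − A) (e.g. by cofactor expansion or by noting that A is similar to its Jordan form J, which has the same characteristic polynomial as A) gives
  χ_A(x) = x^3 + 12*x^2 + 48*x + 64
which factors as (x + 4)^3. The eigenvalues (with algebraic multiplicities) are λ = -4 with multiplicity 3.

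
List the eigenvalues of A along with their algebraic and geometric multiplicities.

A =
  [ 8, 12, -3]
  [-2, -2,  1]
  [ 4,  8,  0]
λ = 2: alg = 3, geom = 2

Step 1 — factor the characteristic polynomial to read off the algebraic multiplicities:
  χ_A(x) = (x - 2)^3

Step 2 — compute geometric multiplicities via the rank-nullity identity g(λ) = n − rank(A − λI):
  rank(A − (2)·I) = 1, so dim ker(A − (2)·I) = n − 1 = 2

Summary:
  λ = 2: algebraic multiplicity = 3, geometric multiplicity = 2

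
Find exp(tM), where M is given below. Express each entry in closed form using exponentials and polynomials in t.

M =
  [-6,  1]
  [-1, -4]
e^{tM} =
  [-t*exp(-5*t) + exp(-5*t), t*exp(-5*t)]
  [-t*exp(-5*t), t*exp(-5*t) + exp(-5*t)]

Strategy: write M = P · J · P⁻¹ where J is a Jordan canonical form, so e^{tM} = P · e^{tJ} · P⁻¹, and e^{tJ} can be computed block-by-block.

M has Jordan form
J =
  [-5,  1]
  [ 0, -5]
(up to reordering of blocks).

Per-block formulas:
  For a 2×2 Jordan block J_2(-5): exp(t · J_2(-5)) = e^(-5t)·(I + t·N), where N is the 2×2 nilpotent shift.

After assembling e^{tJ} and conjugating by P, we get:

e^{tM} =
  [-t*exp(-5*t) + exp(-5*t), t*exp(-5*t)]
  [-t*exp(-5*t), t*exp(-5*t) + exp(-5*t)]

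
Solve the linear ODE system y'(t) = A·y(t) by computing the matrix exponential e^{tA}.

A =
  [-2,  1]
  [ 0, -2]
e^{tA} =
  [exp(-2*t), t*exp(-2*t)]
  [0, exp(-2*t)]

Strategy: write A = P · J · P⁻¹ where J is a Jordan canonical form, so e^{tA} = P · e^{tJ} · P⁻¹, and e^{tJ} can be computed block-by-block.

A has Jordan form
J =
  [-2,  1]
  [ 0, -2]
(up to reordering of blocks).

Per-block formulas:
  For a 2×2 Jordan block J_2(-2): exp(t · J_2(-2)) = e^(-2t)·(I + t·N), where N is the 2×2 nilpotent shift.

After assembling e^{tJ} and conjugating by P, we get:

e^{tA} =
  [exp(-2*t), t*exp(-2*t)]
  [0, exp(-2*t)]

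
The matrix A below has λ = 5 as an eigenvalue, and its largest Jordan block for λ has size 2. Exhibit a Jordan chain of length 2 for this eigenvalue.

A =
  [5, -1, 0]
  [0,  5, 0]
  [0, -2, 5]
A Jordan chain for λ = 5 of length 2:
v_1 = (-1, 0, -2)ᵀ
v_2 = (0, 1, 0)ᵀ

Let N = A − (5)·I. We want v_2 with N^2 v_2 = 0 but N^1 v_2 ≠ 0; then v_{j-1} := N · v_j for j = 2, …, 2.

Pick v_2 = (0, 1, 0)ᵀ.
Then v_1 = N · v_2 = (-1, 0, -2)ᵀ.

Sanity check: (A − (5)·I) v_1 = (0, 0, 0)ᵀ = 0. ✓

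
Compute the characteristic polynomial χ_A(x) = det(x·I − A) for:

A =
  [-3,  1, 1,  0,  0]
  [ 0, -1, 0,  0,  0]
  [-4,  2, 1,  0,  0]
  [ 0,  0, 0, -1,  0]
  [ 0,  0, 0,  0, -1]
x^5 + 5*x^4 + 10*x^3 + 10*x^2 + 5*x + 1

Expanding det(x·I − A) (e.g. by cofactor expansion or by noting that A is similar to its Jordan form J, which has the same characteristic polynomial as A) gives
  χ_A(x) = x^5 + 5*x^4 + 10*x^3 + 10*x^2 + 5*x + 1
which factors as (x + 1)^5. The eigenvalues (with algebraic multiplicities) are λ = -1 with multiplicity 5.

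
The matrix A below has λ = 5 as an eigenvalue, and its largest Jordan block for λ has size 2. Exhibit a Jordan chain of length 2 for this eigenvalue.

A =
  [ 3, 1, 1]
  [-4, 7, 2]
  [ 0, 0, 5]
A Jordan chain for λ = 5 of length 2:
v_1 = (-2, -4, 0)ᵀ
v_2 = (1, 0, 0)ᵀ

Let N = A − (5)·I. We want v_2 with N^2 v_2 = 0 but N^1 v_2 ≠ 0; then v_{j-1} := N · v_j for j = 2, …, 2.

Pick v_2 = (1, 0, 0)ᵀ.
Then v_1 = N · v_2 = (-2, -4, 0)ᵀ.

Sanity check: (A − (5)·I) v_1 = (0, 0, 0)ᵀ = 0. ✓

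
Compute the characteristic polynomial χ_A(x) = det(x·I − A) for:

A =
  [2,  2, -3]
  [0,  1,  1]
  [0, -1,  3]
x^3 - 6*x^2 + 12*x - 8

Expanding det(x·I − A) (e.g. by cofactor expansion or by noting that A is similar to its Jordan form J, which has the same characteristic polynomial as A) gives
  χ_A(x) = x^3 - 6*x^2 + 12*x - 8
which factors as (x - 2)^3. The eigenvalues (with algebraic multiplicities) are λ = 2 with multiplicity 3.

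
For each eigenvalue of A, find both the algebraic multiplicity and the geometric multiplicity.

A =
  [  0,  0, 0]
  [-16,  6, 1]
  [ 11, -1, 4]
λ = 0: alg = 1, geom = 1; λ = 5: alg = 2, geom = 1

Step 1 — factor the characteristic polynomial to read off the algebraic multiplicities:
  χ_A(x) = x*(x - 5)^2

Step 2 — compute geometric multiplicities via the rank-nullity identity g(λ) = n − rank(A − λI):
  rank(A − (0)·I) = 2, so dim ker(A − (0)·I) = n − 2 = 1
  rank(A − (5)·I) = 2, so dim ker(A − (5)·I) = n − 2 = 1

Summary:
  λ = 0: algebraic multiplicity = 1, geometric multiplicity = 1
  λ = 5: algebraic multiplicity = 2, geometric multiplicity = 1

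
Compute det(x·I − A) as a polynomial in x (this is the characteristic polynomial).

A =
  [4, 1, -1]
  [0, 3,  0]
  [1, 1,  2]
x^3 - 9*x^2 + 27*x - 27

Expanding det(x·I − A) (e.g. by cofactor expansion or by noting that A is similar to its Jordan form J, which has the same characteristic polynomial as A) gives
  χ_A(x) = x^3 - 9*x^2 + 27*x - 27
which factors as (x - 3)^3. The eigenvalues (with algebraic multiplicities) are λ = 3 with multiplicity 3.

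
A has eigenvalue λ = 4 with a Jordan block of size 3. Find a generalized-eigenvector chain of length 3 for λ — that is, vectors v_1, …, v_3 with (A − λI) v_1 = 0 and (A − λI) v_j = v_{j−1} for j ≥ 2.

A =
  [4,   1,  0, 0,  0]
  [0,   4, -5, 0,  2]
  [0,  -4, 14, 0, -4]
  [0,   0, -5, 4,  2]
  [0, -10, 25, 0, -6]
A Jordan chain for λ = 4 of length 3:
v_1 = (-5, 0, 20, 0, 50)ᵀ
v_2 = (0, -5, 10, -5, 25)ᵀ
v_3 = (0, 0, 1, 0, 0)ᵀ

Let N = A − (4)·I. We want v_3 with N^3 v_3 = 0 but N^2 v_3 ≠ 0; then v_{j-1} := N · v_j for j = 3, …, 2.

Pick v_3 = (0, 0, 1, 0, 0)ᵀ.
Then v_2 = N · v_3 = (0, -5, 10, -5, 25)ᵀ.
Then v_1 = N · v_2 = (-5, 0, 20, 0, 50)ᵀ.

Sanity check: (A − (4)·I) v_1 = (0, 0, 0, 0, 0)ᵀ = 0. ✓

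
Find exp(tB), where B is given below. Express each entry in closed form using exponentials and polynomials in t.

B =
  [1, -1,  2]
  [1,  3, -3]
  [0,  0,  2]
e^{tB} =
  [-t*exp(2*t) + exp(2*t), -t*exp(2*t), t^2*exp(2*t)/2 + 2*t*exp(2*t)]
  [t*exp(2*t), t*exp(2*t) + exp(2*t), -t^2*exp(2*t)/2 - 3*t*exp(2*t)]
  [0, 0, exp(2*t)]

Strategy: write B = P · J · P⁻¹ where J is a Jordan canonical form, so e^{tB} = P · e^{tJ} · P⁻¹, and e^{tJ} can be computed block-by-block.

B has Jordan form
J =
  [2, 1, 0]
  [0, 2, 1]
  [0, 0, 2]
(up to reordering of blocks).

Per-block formulas:
  For a 3×3 Jordan block J_3(2): exp(t · J_3(2)) = e^(2t)·(I + t·N + (t^2/2)·N^2), where N is the 3×3 nilpotent shift.

After assembling e^{tJ} and conjugating by P, we get:

e^{tB} =
  [-t*exp(2*t) + exp(2*t), -t*exp(2*t), t^2*exp(2*t)/2 + 2*t*exp(2*t)]
  [t*exp(2*t), t*exp(2*t) + exp(2*t), -t^2*exp(2*t)/2 - 3*t*exp(2*t)]
  [0, 0, exp(2*t)]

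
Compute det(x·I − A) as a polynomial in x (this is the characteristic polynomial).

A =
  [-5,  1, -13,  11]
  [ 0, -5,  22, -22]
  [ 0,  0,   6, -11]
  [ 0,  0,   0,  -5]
x^4 + 9*x^3 - 15*x^2 - 325*x - 750

Expanding det(x·I − A) (e.g. by cofactor expansion or by noting that A is similar to its Jordan form J, which has the same characteristic polynomial as A) gives
  χ_A(x) = x^4 + 9*x^3 - 15*x^2 - 325*x - 750
which factors as (x - 6)*(x + 5)^3. The eigenvalues (with algebraic multiplicities) are λ = -5 with multiplicity 3, λ = 6 with multiplicity 1.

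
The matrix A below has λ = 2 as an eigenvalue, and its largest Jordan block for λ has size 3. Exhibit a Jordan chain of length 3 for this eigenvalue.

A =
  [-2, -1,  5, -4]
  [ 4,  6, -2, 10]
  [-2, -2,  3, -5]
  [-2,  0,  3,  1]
A Jordan chain for λ = 2 of length 3:
v_1 = (10, -16, 8, 4)ᵀ
v_2 = (-4, 4, -2, -2)ᵀ
v_3 = (1, 0, 0, 0)ᵀ

Let N = A − (2)·I. We want v_3 with N^3 v_3 = 0 but N^2 v_3 ≠ 0; then v_{j-1} := N · v_j for j = 3, …, 2.

Pick v_3 = (1, 0, 0, 0)ᵀ.
Then v_2 = N · v_3 = (-4, 4, -2, -2)ᵀ.
Then v_1 = N · v_2 = (10, -16, 8, 4)ᵀ.

Sanity check: (A − (2)·I) v_1 = (0, 0, 0, 0)ᵀ = 0. ✓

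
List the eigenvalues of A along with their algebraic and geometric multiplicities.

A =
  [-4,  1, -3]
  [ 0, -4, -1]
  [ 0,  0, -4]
λ = -4: alg = 3, geom = 1

Step 1 — factor the characteristic polynomial to read off the algebraic multiplicities:
  χ_A(x) = (x + 4)^3

Step 2 — compute geometric multiplicities via the rank-nullity identity g(λ) = n − rank(A − λI):
  rank(A − (-4)·I) = 2, so dim ker(A − (-4)·I) = n − 2 = 1

Summary:
  λ = -4: algebraic multiplicity = 3, geometric multiplicity = 1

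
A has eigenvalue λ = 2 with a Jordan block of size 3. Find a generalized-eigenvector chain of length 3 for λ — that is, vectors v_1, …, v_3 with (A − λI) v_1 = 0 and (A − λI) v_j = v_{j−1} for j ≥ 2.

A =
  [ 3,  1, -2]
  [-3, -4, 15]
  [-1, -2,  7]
A Jordan chain for λ = 2 of length 3:
v_1 = (-1, 3, 1)ᵀ
v_2 = (1, -6, -2)ᵀ
v_3 = (0, 1, 0)ᵀ

Let N = A − (2)·I. We want v_3 with N^3 v_3 = 0 but N^2 v_3 ≠ 0; then v_{j-1} := N · v_j for j = 3, …, 2.

Pick v_3 = (0, 1, 0)ᵀ.
Then v_2 = N · v_3 = (1, -6, -2)ᵀ.
Then v_1 = N · v_2 = (-1, 3, 1)ᵀ.

Sanity check: (A − (2)·I) v_1 = (0, 0, 0)ᵀ = 0. ✓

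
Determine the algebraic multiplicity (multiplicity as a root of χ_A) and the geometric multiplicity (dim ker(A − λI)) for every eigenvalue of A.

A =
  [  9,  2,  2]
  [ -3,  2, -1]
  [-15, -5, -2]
λ = 3: alg = 3, geom = 2

Step 1 — factor the characteristic polynomial to read off the algebraic multiplicities:
  χ_A(x) = (x - 3)^3

Step 2 — compute geometric multiplicities via the rank-nullity identity g(λ) = n − rank(A − λI):
  rank(A − (3)·I) = 1, so dim ker(A − (3)·I) = n − 1 = 2

Summary:
  λ = 3: algebraic multiplicity = 3, geometric multiplicity = 2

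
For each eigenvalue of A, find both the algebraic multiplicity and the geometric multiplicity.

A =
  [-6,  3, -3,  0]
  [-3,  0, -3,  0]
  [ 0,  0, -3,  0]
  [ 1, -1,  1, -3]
λ = -3: alg = 4, geom = 3

Step 1 — factor the characteristic polynomial to read off the algebraic multiplicities:
  χ_A(x) = (x + 3)^4

Step 2 — compute geometric multiplicities via the rank-nullity identity g(λ) = n − rank(A − λI):
  rank(A − (-3)·I) = 1, so dim ker(A − (-3)·I) = n − 1 = 3

Summary:
  λ = -3: algebraic multiplicity = 4, geometric multiplicity = 3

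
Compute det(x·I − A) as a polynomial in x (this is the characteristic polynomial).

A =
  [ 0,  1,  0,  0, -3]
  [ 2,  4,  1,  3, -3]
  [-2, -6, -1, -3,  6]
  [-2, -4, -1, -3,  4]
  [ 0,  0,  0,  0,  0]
x^5

Expanding det(x·I − A) (e.g. by cofactor expansion or by noting that A is similar to its Jordan form J, which has the same characteristic polynomial as A) gives
  χ_A(x) = x^5
which factors as x^5. The eigenvalues (with algebraic multiplicities) are λ = 0 with multiplicity 5.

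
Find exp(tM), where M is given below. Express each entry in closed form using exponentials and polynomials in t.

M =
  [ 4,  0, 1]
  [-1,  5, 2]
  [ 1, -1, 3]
e^{tM} =
  [t^2*exp(4*t)/2 + exp(4*t), -t^2*exp(4*t)/2, -t^2*exp(4*t)/2 + t*exp(4*t)]
  [t^2*exp(4*t)/2 - t*exp(4*t), -t^2*exp(4*t)/2 + t*exp(4*t) + exp(4*t), -t^2*exp(4*t)/2 + 2*t*exp(4*t)]
  [t*exp(4*t), -t*exp(4*t), -t*exp(4*t) + exp(4*t)]

Strategy: write M = P · J · P⁻¹ where J is a Jordan canonical form, so e^{tM} = P · e^{tJ} · P⁻¹, and e^{tJ} can be computed block-by-block.

M has Jordan form
J =
  [4, 1, 0]
  [0, 4, 1]
  [0, 0, 4]
(up to reordering of blocks).

Per-block formulas:
  For a 3×3 Jordan block J_3(4): exp(t · J_3(4)) = e^(4t)·(I + t·N + (t^2/2)·N^2), where N is the 3×3 nilpotent shift.

After assembling e^{tJ} and conjugating by P, we get:

e^{tM} =
  [t^2*exp(4*t)/2 + exp(4*t), -t^2*exp(4*t)/2, -t^2*exp(4*t)/2 + t*exp(4*t)]
  [t^2*exp(4*t)/2 - t*exp(4*t), -t^2*exp(4*t)/2 + t*exp(4*t) + exp(4*t), -t^2*exp(4*t)/2 + 2*t*exp(4*t)]
  [t*exp(4*t), -t*exp(4*t), -t*exp(4*t) + exp(4*t)]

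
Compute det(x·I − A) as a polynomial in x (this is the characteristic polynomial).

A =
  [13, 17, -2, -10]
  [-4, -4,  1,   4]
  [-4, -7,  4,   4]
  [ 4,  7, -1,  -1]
x^4 - 12*x^3 + 54*x^2 - 108*x + 81

Expanding det(x·I − A) (e.g. by cofactor expansion or by noting that A is similar to its Jordan form J, which has the same characteristic polynomial as A) gives
  χ_A(x) = x^4 - 12*x^3 + 54*x^2 - 108*x + 81
which factors as (x - 3)^4. The eigenvalues (with algebraic multiplicities) are λ = 3 with multiplicity 4.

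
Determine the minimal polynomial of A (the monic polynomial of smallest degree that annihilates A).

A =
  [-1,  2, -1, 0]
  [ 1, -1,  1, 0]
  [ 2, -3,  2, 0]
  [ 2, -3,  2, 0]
x^3

The characteristic polynomial is χ_A(x) = x^4, so the eigenvalues are known. The minimal polynomial is
  m_A(x) = Π_λ (x − λ)^{k_λ}
where k_λ is the size of the *largest* Jordan block for λ (equivalently, the smallest k with (A − λI)^k v = 0 for every generalised eigenvector v of λ).

  λ = 0: largest Jordan block has size 3, contributing (x − 0)^3

So m_A(x) = x^3 = x^3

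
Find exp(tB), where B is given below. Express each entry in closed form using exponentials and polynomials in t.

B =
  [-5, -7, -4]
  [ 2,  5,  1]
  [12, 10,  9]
e^{tB} =
  [t^2*exp(3*t) - 8*t*exp(3*t) + exp(3*t), t^2*exp(3*t) - 7*t*exp(3*t), t^2*exp(3*t)/2 - 4*t*exp(3*t)]
  [2*t*exp(3*t), 2*t*exp(3*t) + exp(3*t), t*exp(3*t)]
  [-2*t^2*exp(3*t) + 12*t*exp(3*t), -2*t^2*exp(3*t) + 10*t*exp(3*t), -t^2*exp(3*t) + 6*t*exp(3*t) + exp(3*t)]

Strategy: write B = P · J · P⁻¹ where J is a Jordan canonical form, so e^{tB} = P · e^{tJ} · P⁻¹, and e^{tJ} can be computed block-by-block.

B has Jordan form
J =
  [3, 1, 0]
  [0, 3, 1]
  [0, 0, 3]
(up to reordering of blocks).

Per-block formulas:
  For a 3×3 Jordan block J_3(3): exp(t · J_3(3)) = e^(3t)·(I + t·N + (t^2/2)·N^2), where N is the 3×3 nilpotent shift.

After assembling e^{tJ} and conjugating by P, we get:

e^{tB} =
  [t^2*exp(3*t) - 8*t*exp(3*t) + exp(3*t), t^2*exp(3*t) - 7*t*exp(3*t), t^2*exp(3*t)/2 - 4*t*exp(3*t)]
  [2*t*exp(3*t), 2*t*exp(3*t) + exp(3*t), t*exp(3*t)]
  [-2*t^2*exp(3*t) + 12*t*exp(3*t), -2*t^2*exp(3*t) + 10*t*exp(3*t), -t^2*exp(3*t) + 6*t*exp(3*t) + exp(3*t)]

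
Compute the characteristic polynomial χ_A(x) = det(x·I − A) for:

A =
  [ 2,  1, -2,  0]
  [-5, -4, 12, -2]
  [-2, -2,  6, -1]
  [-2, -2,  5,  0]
x^4 - 4*x^3 + 6*x^2 - 4*x + 1

Expanding det(x·I − A) (e.g. by cofactor expansion or by noting that A is similar to its Jordan form J, which has the same characteristic polynomial as A) gives
  χ_A(x) = x^4 - 4*x^3 + 6*x^2 - 4*x + 1
which factors as (x - 1)^4. The eigenvalues (with algebraic multiplicities) are λ = 1 with multiplicity 4.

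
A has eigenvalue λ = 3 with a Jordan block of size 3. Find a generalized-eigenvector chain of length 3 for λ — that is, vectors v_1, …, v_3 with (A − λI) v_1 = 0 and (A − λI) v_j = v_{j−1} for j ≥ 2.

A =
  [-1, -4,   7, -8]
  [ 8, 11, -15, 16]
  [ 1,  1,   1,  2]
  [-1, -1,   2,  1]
A Jordan chain for λ = 3 of length 3:
v_1 = (-1, 1, 0, 0)ᵀ
v_2 = (-4, 8, 1, -1)ᵀ
v_3 = (1, 0, 0, 0)ᵀ

Let N = A − (3)·I. We want v_3 with N^3 v_3 = 0 but N^2 v_3 ≠ 0; then v_{j-1} := N · v_j for j = 3, …, 2.

Pick v_3 = (1, 0, 0, 0)ᵀ.
Then v_2 = N · v_3 = (-4, 8, 1, -1)ᵀ.
Then v_1 = N · v_2 = (-1, 1, 0, 0)ᵀ.

Sanity check: (A − (3)·I) v_1 = (0, 0, 0, 0)ᵀ = 0. ✓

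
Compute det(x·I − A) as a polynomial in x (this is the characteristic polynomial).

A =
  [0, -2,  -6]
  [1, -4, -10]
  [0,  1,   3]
x^3 + x^2

Expanding det(x·I − A) (e.g. by cofactor expansion or by noting that A is similar to its Jordan form J, which has the same characteristic polynomial as A) gives
  χ_A(x) = x^3 + x^2
which factors as x^2*(x + 1). The eigenvalues (with algebraic multiplicities) are λ = -1 with multiplicity 1, λ = 0 with multiplicity 2.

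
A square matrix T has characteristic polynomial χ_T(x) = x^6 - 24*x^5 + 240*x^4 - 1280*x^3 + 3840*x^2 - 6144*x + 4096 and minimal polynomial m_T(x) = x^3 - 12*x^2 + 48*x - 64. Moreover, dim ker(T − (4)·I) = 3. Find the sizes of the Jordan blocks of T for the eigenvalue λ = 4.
Block sizes for λ = 4: [3, 2, 1]

Step 1 — from the characteristic polynomial, algebraic multiplicity of λ = 4 is 6. From dim ker(T − (4)·I) = 3, there are exactly 3 Jordan blocks for λ = 4.
Step 2 — from the minimal polynomial, the factor (x − 4)^3 tells us the largest block for λ = 4 has size 3.
Step 3 — with total size 6, 3 blocks, and largest block 3, the block sizes (in nonincreasing order) are [3, 2, 1].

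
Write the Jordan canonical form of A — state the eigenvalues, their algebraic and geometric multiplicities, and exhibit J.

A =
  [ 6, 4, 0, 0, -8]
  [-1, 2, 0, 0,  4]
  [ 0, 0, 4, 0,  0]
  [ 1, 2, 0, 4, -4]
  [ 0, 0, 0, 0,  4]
J_2(4) ⊕ J_1(4) ⊕ J_1(4) ⊕ J_1(4)

The characteristic polynomial is
  det(x·I − A) = x^5 - 20*x^4 + 160*x^3 - 640*x^2 + 1280*x - 1024 = (x - 4)^5

Eigenvalues and multiplicities (the geometric multiplicity of λ is n − rank(A − λI), which equals the number of Jordan blocks for λ):
  λ = 4: algebraic multiplicity = 5, geometric multiplicity = 4

Determining the block sizes for each eigenvalue:
  λ = 4: 4 blocks summing to 5 forces exactly one block of size 2 and the rest size 1 → block sizes [2, 1, 1, 1]

Assembling the blocks gives a Jordan form
J =
  [4, 1, 0, 0, 0]
  [0, 4, 0, 0, 0]
  [0, 0, 4, 0, 0]
  [0, 0, 0, 4, 0]
  [0, 0, 0, 0, 4]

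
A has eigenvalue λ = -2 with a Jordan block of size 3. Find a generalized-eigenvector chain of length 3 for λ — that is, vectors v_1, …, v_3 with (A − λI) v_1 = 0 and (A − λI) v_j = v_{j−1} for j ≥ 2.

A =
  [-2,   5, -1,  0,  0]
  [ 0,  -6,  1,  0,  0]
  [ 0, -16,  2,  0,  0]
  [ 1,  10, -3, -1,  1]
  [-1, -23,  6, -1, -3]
A Jordan chain for λ = -2 of length 3:
v_1 = (-4, 0, 0, 0, 4)ᵀ
v_2 = (5, -4, -16, 10, -23)ᵀ
v_3 = (0, 1, 0, 0, 0)ᵀ

Let N = A − (-2)·I. We want v_3 with N^3 v_3 = 0 but N^2 v_3 ≠ 0; then v_{j-1} := N · v_j for j = 3, …, 2.

Pick v_3 = (0, 1, 0, 0, 0)ᵀ.
Then v_2 = N · v_3 = (5, -4, -16, 10, -23)ᵀ.
Then v_1 = N · v_2 = (-4, 0, 0, 0, 4)ᵀ.

Sanity check: (A − (-2)·I) v_1 = (0, 0, 0, 0, 0)ᵀ = 0. ✓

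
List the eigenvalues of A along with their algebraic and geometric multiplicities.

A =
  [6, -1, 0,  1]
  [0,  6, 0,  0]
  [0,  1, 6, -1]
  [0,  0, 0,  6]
λ = 6: alg = 4, geom = 3

Step 1 — factor the characteristic polynomial to read off the algebraic multiplicities:
  χ_A(x) = (x - 6)^4

Step 2 — compute geometric multiplicities via the rank-nullity identity g(λ) = n − rank(A − λI):
  rank(A − (6)·I) = 1, so dim ker(A − (6)·I) = n − 1 = 3

Summary:
  λ = 6: algebraic multiplicity = 4, geometric multiplicity = 3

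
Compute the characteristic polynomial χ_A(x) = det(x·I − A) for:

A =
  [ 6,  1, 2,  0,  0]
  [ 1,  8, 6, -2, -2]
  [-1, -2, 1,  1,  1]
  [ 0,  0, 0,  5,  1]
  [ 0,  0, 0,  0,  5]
x^5 - 25*x^4 + 250*x^3 - 1250*x^2 + 3125*x - 3125

Expanding det(x·I − A) (e.g. by cofactor expansion or by noting that A is similar to its Jordan form J, which has the same characteristic polynomial as A) gives
  χ_A(x) = x^5 - 25*x^4 + 250*x^3 - 1250*x^2 + 3125*x - 3125
which factors as (x - 5)^5. The eigenvalues (with algebraic multiplicities) are λ = 5 with multiplicity 5.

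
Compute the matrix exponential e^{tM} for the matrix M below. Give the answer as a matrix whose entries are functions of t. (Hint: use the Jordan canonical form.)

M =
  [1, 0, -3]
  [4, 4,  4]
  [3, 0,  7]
e^{tM} =
  [-3*t*exp(4*t) + exp(4*t), 0, -3*t*exp(4*t)]
  [4*t*exp(4*t), exp(4*t), 4*t*exp(4*t)]
  [3*t*exp(4*t), 0, 3*t*exp(4*t) + exp(4*t)]

Strategy: write M = P · J · P⁻¹ where J is a Jordan canonical form, so e^{tM} = P · e^{tJ} · P⁻¹, and e^{tJ} can be computed block-by-block.

M has Jordan form
J =
  [4, 1, 0]
  [0, 4, 0]
  [0, 0, 4]
(up to reordering of blocks).

Per-block formulas:
  For a 1×1 block at λ = 4: exp(t · [4]) = [e^(4t)].
  For a 2×2 Jordan block J_2(4): exp(t · J_2(4)) = e^(4t)·(I + t·N), where N is the 2×2 nilpotent shift.

After assembling e^{tJ} and conjugating by P, we get:

e^{tM} =
  [-3*t*exp(4*t) + exp(4*t), 0, -3*t*exp(4*t)]
  [4*t*exp(4*t), exp(4*t), 4*t*exp(4*t)]
  [3*t*exp(4*t), 0, 3*t*exp(4*t) + exp(4*t)]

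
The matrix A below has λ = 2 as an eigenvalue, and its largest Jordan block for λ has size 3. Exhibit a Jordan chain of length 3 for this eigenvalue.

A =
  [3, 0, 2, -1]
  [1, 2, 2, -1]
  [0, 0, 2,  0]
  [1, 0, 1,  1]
A Jordan chain for λ = 2 of length 3:
v_1 = (1, 1, 0, 1)ᵀ
v_2 = (2, 2, 0, 1)ᵀ
v_3 = (0, 0, 1, 0)ᵀ

Let N = A − (2)·I. We want v_3 with N^3 v_3 = 0 but N^2 v_3 ≠ 0; then v_{j-1} := N · v_j for j = 3, …, 2.

Pick v_3 = (0, 0, 1, 0)ᵀ.
Then v_2 = N · v_3 = (2, 2, 0, 1)ᵀ.
Then v_1 = N · v_2 = (1, 1, 0, 1)ᵀ.

Sanity check: (A − (2)·I) v_1 = (0, 0, 0, 0)ᵀ = 0. ✓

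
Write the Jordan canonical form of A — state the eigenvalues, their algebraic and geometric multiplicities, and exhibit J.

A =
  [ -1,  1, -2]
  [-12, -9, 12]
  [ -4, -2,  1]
J_2(-3) ⊕ J_1(-3)

The characteristic polynomial is
  det(x·I − A) = x^3 + 9*x^2 + 27*x + 27 = (x + 3)^3

Eigenvalues and multiplicities (the geometric multiplicity of λ is n − rank(A − λI), which equals the number of Jordan blocks for λ):
  λ = -3: algebraic multiplicity = 3, geometric multiplicity = 2

Determining the block sizes for each eigenvalue:
  λ = -3: 2 blocks summing to 3 forces exactly one block of size 2 and the rest size 1 → block sizes [2, 1]

Assembling the blocks gives a Jordan form
J =
  [-3,  1,  0]
  [ 0, -3,  0]
  [ 0,  0, -3]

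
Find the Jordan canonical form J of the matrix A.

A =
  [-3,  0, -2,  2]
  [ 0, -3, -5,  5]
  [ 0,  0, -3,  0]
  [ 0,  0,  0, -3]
J_2(-3) ⊕ J_1(-3) ⊕ J_1(-3)

The characteristic polynomial is
  det(x·I − A) = x^4 + 12*x^3 + 54*x^2 + 108*x + 81 = (x + 3)^4

Eigenvalues and multiplicities (the geometric multiplicity of λ is n − rank(A − λI), which equals the number of Jordan blocks for λ):
  λ = -3: algebraic multiplicity = 4, geometric multiplicity = 3

Determining the block sizes for each eigenvalue:
  λ = -3: 3 blocks summing to 4 forces exactly one block of size 2 and the rest size 1 → block sizes [2, 1, 1]

Assembling the blocks gives a Jordan form
J =
  [-3,  1,  0,  0]
  [ 0, -3,  0,  0]
  [ 0,  0, -3,  0]
  [ 0,  0,  0, -3]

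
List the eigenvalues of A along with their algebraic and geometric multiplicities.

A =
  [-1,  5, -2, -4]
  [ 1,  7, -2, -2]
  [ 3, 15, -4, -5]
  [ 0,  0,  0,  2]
λ = 0: alg = 2, geom = 1; λ = 2: alg = 2, geom = 1

Step 1 — factor the characteristic polynomial to read off the algebraic multiplicities:
  χ_A(x) = x^2*(x - 2)^2

Step 2 — compute geometric multiplicities via the rank-nullity identity g(λ) = n − rank(A − λI):
  rank(A − (0)·I) = 3, so dim ker(A − (0)·I) = n − 3 = 1
  rank(A − (2)·I) = 3, so dim ker(A − (2)·I) = n − 3 = 1

Summary:
  λ = 0: algebraic multiplicity = 2, geometric multiplicity = 1
  λ = 2: algebraic multiplicity = 2, geometric multiplicity = 1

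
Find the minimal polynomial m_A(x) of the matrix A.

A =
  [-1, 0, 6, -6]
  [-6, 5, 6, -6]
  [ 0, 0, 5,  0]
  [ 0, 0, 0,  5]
x^2 - 4*x - 5

The characteristic polynomial is χ_A(x) = (x - 5)^3*(x + 1), so the eigenvalues are known. The minimal polynomial is
  m_A(x) = Π_λ (x − λ)^{k_λ}
where k_λ is the size of the *largest* Jordan block for λ (equivalently, the smallest k with (A − λI)^k v = 0 for every generalised eigenvector v of λ).

  λ = -1: largest Jordan block has size 1, contributing (x + 1)
  λ = 5: largest Jordan block has size 1, contributing (x − 5)

So m_A(x) = (x - 5)*(x + 1) = x^2 - 4*x - 5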